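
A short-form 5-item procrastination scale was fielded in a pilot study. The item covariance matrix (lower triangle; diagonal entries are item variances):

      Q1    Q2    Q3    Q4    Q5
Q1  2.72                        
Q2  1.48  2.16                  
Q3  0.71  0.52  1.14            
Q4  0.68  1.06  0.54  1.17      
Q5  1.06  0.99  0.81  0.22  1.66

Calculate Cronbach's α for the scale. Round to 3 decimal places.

α = 0.807

Σσᵢ² = 2.72 + 2.16 + 1.14 + 1.17 + 1.66 = 8.85
Sum of off-diagonal covariances = 8.07
σ²_T = 8.85 + 2 × 8.07 = 24.99
α = (k/(k−1))·(1 − Σσᵢ²/σ²_T) = (5/4)·(1 − 8.85/24.99) = 0.807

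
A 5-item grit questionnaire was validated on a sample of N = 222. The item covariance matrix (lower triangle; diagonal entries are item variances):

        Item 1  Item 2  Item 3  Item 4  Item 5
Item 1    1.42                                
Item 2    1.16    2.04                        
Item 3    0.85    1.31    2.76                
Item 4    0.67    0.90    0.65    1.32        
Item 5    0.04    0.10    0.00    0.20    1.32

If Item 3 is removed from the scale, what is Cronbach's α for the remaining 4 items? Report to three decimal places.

Remaining items: Item 1, Item 2, Item 4, Item 5 (k = 4).
Σσᵢ² = 1.42 + 2.04 + 1.32 + 1.32 = 6.10
σ²_total = 6.10 + 2 × 3.07 = 12.24
α (item deleted) = (4/3)·(1 − 6.10/12.24) = 0.669

Cronbach's α = 0.669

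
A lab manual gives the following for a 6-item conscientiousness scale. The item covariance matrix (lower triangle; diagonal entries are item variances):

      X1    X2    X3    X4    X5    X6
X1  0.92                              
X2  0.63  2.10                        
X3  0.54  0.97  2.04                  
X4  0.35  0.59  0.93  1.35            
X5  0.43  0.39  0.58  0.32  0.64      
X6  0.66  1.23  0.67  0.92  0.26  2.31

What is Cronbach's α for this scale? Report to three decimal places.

sum of item variances = 0.92 + 2.10 + 2.04 + 1.35 + 0.64 + 2.31 = 9.36
Sum of the distinct covariances = 9.47
Var(T) = 9.36 + 2 × 9.47 = 28.30
α = (k/(k−1))·(1 − sum of item variances/Var(T)) = (6/5)·(1 − 9.36/28.30) = 0.803

α = 0.803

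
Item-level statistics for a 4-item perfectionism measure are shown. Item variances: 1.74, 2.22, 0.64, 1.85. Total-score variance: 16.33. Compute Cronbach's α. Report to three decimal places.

α = 0.807

sum of item variances = 1.74 + 2.22 + 0.64 + 1.85 = 6.45
α = (k/(k−1))·(1 − sum of item variances/Var(T)) = (4/3)·(1 − 6.45/16.33) = 0.807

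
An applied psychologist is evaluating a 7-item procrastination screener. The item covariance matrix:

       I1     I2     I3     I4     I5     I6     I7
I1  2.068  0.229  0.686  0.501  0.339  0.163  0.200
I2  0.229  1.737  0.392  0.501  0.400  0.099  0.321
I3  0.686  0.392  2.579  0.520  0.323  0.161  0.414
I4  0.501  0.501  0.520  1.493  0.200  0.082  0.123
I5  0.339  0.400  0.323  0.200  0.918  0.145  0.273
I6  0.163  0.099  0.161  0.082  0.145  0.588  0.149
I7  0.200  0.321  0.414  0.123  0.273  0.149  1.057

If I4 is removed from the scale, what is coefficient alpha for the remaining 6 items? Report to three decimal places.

α = 0.588

Remaining items: I1, I2, I3, I5, I6, I7 (k = 6).
ΣVar(i) = 2.068 + 1.737 + 2.579 + 0.918 + 0.588 + 1.057 = 8.947
total variance = 8.947 + 2 × 4.294 = 17.535
α (item deleted) = (6/5)·(1 − 8.947/17.535) = 0.588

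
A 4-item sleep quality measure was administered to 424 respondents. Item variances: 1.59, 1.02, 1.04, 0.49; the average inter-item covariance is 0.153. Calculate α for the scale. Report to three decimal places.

α = 0.410

Σσᵢ² = 1.59 + 1.02 + 1.04 + 0.49 = 4.14
Sum of the 6 distinct covariances = 6 × 0.153 = 0.918
σ²_T = Σσᵢ² + 2·Σcov = 4.14 + 2 × 0.918 = 5.976
α = (4/3)·(1 − 4.14/5.976) = 0.410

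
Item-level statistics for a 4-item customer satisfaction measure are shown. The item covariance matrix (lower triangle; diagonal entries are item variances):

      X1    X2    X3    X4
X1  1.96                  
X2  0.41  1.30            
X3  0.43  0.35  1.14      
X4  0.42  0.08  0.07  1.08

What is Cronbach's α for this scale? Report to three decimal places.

Σσ²ᵢ = 1.96 + 1.30 + 1.14 + 1.08 = 5.48
Sum of the distinct covariances = 1.76
σ²_total = 5.48 + 2 × 1.76 = 9.00
α = (k/(k−1))·(1 − Σσ²ᵢ/σ²_total) = (4/3)·(1 − 5.48/9.00) = 0.521

Cronbach's α = 0.521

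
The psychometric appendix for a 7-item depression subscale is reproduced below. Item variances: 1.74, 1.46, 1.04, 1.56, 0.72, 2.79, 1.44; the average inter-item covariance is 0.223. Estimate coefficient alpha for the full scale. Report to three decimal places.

Σσ²ᵢ = 1.74 + 1.46 + 1.04 + 1.56 + 0.72 + 2.79 + 1.44 = 10.75
Sum of the 21 distinct covariances = 21 × 0.223 = 4.683
total variance = Σσ²ᵢ + 2·Σcov = 10.75 + 2 × 4.683 = 20.116
α = (7/6)·(1 − 10.75/20.116) = 0.543

α = 0.543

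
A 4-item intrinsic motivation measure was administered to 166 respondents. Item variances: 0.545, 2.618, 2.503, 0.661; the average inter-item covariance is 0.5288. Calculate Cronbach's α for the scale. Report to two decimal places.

Σσ²ᵢ = 0.545 + 2.618 + 2.503 + 0.661 = 6.327
Sum of the 6 distinct covariances = 6 × 0.5288 = 3.1728
total variance = Σσ²ᵢ + 2·Σcov = 6.327 + 2 × 3.1728 = 12.6726
α = (4/3)·(1 − 6.327/12.6726) = 0.67

α = 0.67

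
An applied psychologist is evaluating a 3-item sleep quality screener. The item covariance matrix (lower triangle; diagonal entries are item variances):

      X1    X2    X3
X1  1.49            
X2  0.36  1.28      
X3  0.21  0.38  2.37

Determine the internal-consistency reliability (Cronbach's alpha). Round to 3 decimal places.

α = 0.405

ΣVar(i) = 1.49 + 1.28 + 2.37 = 5.14
Σ_{i<j} σ_ij = 0.95
total variance = 5.14 + 2 × 0.95 = 7.04
α = (k/(k−1))·(1 − ΣVar(i)/total variance) = (3/2)·(1 − 5.14/7.04) = 0.405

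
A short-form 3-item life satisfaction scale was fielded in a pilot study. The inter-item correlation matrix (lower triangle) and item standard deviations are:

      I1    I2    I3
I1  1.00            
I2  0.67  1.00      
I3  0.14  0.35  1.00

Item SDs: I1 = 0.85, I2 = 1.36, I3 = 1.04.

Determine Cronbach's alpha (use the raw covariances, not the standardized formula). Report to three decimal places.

α = 0.649

Σσ²ᵢ = 0.85² + 1.36² + 1.04² = 3.6537
Covariances σ_ij = r_ij · s_i · s_j:
  σ(I1,I2) = 0.67 × 0.85 × 1.36 = 0.7745
  σ(I1,I3) = 0.14 × 0.85 × 1.04 = 0.1238
  σ(I2,I3) = 0.35 × 1.36 × 1.04 = 0.4950
σ²_T = Σσ²ᵢ + 2·Σσ_ij = 3.6537 + 2 × 1.3933 = 6.4403
α = (3/2)·(1 − 3.6537/6.4403) = 0.649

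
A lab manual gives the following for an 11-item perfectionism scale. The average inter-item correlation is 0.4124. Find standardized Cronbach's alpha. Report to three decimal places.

Standardized α = k·r̄ / (1 + (k−1)·r̄) = 11 × 0.4124 / (1 + 10 × 0.4124)
  = 4.5364 / 5.1240 = 0.885

standardized Cronbach's alpha = 0.885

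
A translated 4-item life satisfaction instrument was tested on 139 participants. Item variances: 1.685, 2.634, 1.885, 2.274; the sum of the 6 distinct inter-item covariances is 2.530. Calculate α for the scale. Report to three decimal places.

α = 0.498

Σσᵢ² = 1.685 + 2.634 + 1.885 + 2.274 = 8.478
Sum of distinct covariances = 2.530
Var(T) = Σσᵢ² + 2·Σcov = 8.478 + 2 × 2.530 = 13.538
α = (4/3)·(1 − 8.478/13.538) = 0.498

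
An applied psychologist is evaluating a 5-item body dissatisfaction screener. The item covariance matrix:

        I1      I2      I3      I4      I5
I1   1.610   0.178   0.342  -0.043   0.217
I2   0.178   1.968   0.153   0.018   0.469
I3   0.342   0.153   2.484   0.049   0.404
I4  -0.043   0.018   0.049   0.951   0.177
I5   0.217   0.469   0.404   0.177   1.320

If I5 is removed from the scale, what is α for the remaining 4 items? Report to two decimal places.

α = 0.22

Remaining items: I1, I2, I3, I4 (k = 4).
Σσ²ᵢ = 1.610 + 1.968 + 2.484 + 0.951 = 7.013
σ²_total = 7.013 + 2 × 0.697 = 8.407
α (item deleted) = (4/3)·(1 − 7.013/8.407) = 0.22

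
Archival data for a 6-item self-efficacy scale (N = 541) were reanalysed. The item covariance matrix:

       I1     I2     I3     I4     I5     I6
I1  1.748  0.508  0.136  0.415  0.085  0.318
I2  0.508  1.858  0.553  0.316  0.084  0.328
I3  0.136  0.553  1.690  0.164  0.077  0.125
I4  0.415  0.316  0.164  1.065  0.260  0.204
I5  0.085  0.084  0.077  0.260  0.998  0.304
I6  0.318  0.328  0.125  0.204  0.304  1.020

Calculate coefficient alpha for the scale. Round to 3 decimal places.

ΣVar(i) = 1.748 + 1.858 + 1.690 + 1.065 + 0.998 + 1.020 = 8.379
Sum of the distinct covariances = 3.877
total variance = 8.379 + 2 × 3.877 = 16.133
α = (k/(k−1))·(1 − ΣVar(i)/total variance) = (6/5)·(1 − 8.379/16.133) = 0.577

α = 0.577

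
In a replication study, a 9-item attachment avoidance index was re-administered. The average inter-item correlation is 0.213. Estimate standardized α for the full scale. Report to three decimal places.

α = 0.709

Standardized α = k·r̄ / (1 + (k−1)·r̄) = 9 × 0.213 / (1 + 8 × 0.213)
  = 1.9170 / 2.7040 = 0.709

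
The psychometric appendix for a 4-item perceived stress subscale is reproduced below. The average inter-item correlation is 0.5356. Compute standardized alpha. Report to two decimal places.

Standardized α = k·r̄ / (1 + (k−1)·r̄) = 4 × 0.5356 / (1 + 3 × 0.5356)
  = 2.1424 / 2.6068 = 0.82

standardized alpha = 0.82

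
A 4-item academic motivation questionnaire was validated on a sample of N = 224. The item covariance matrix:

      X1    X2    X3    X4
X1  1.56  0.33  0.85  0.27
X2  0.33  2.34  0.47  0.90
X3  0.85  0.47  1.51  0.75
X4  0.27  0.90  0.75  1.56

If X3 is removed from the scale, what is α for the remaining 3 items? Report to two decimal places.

Remaining items: X1, X2, X4 (k = 3).
ΣVar(i) = 1.56 + 2.34 + 1.56 = 5.46
σ²_T = 5.46 + 2 × 1.50 = 8.46
α (item deleted) = (3/2)·(1 − 5.46/8.46) = 0.53

α = 0.53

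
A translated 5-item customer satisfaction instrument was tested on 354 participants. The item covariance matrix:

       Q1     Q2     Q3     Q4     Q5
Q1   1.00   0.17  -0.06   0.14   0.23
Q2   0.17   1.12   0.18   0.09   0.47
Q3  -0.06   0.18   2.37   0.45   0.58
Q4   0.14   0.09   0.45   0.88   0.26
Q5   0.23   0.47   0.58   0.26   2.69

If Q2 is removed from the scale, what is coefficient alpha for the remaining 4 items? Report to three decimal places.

coefficient alpha = 0.421

Remaining items: Q1, Q3, Q4, Q5 (k = 4).
Σσᵢ² = 1.00 + 2.37 + 0.88 + 2.69 = 6.94
total variance = 6.94 + 2 × 1.60 = 10.14
α (item deleted) = (4/3)·(1 − 6.94/10.14) = 0.421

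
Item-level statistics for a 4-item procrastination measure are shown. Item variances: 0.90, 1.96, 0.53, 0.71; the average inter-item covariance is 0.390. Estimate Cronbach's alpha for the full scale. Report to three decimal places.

Σσᵢ² = 0.90 + 1.96 + 0.53 + 0.71 = 4.10
Sum of the 6 distinct covariances = 6 × 0.390 = 2.340
σ²_T = Σσᵢ² + 2·Σcov = 4.10 + 2 × 2.340 = 8.780
α = (4/3)·(1 − 4.10/8.780) = 0.711

Cronbach's alpha = 0.711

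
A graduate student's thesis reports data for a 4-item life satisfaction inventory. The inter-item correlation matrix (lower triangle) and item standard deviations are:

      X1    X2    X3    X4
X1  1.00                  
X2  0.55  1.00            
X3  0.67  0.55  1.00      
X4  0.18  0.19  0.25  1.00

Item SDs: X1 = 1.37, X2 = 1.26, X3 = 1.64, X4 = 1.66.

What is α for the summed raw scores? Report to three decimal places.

α = 0.710

Σσ²ᵢ = 1.37² + 1.26² + 1.64² + 1.66² = 8.9097
Covariances σ_ij = r_ij · s_i · s_j:
  σ(X1,X2) = 0.55 × 1.37 × 1.26 = 0.9494
  σ(X1,X3) = 0.67 × 1.37 × 1.64 = 1.5054
  σ(X1,X4) = 0.18 × 1.37 × 1.66 = 0.4094
  σ(X2,X3) = 0.55 × 1.26 × 1.64 = 1.1365
  σ(X2,X4) = 0.19 × 1.26 × 1.66 = 0.3974
  σ(X3,X4) = 0.25 × 1.64 × 1.66 = 0.6806
σ²_T = Σσ²ᵢ + 2·Σσ_ij = 8.9097 + 2 × 5.0787 = 19.0671
α = (4/3)·(1 − 8.9097/19.0671) = 0.710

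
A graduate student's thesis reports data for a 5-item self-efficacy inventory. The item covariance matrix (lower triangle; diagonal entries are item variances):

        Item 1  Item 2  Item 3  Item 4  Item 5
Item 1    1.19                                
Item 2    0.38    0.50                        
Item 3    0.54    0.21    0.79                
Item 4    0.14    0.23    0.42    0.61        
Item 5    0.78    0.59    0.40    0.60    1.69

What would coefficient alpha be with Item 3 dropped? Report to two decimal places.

α = 0.77

Remaining items: Item 1, Item 2, Item 4, Item 5 (k = 4).
sum of item variances = 1.19 + 0.50 + 0.61 + 1.69 = 3.99
σ²_total = 3.99 + 2 × 2.72 = 9.43
α (item deleted) = (4/3)·(1 − 3.99/9.43) = 0.77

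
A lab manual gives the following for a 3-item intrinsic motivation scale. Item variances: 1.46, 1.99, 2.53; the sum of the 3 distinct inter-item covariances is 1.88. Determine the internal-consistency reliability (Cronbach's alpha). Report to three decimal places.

α = 0.579

ΣVar(i) = 1.46 + 1.99 + 2.53 = 5.98
Sum of distinct covariances = 1.88
σ²_total = ΣVar(i) + 2·Σcov = 5.98 + 2 × 1.88 = 9.74
α = (3/2)·(1 − 5.98/9.74) = 0.579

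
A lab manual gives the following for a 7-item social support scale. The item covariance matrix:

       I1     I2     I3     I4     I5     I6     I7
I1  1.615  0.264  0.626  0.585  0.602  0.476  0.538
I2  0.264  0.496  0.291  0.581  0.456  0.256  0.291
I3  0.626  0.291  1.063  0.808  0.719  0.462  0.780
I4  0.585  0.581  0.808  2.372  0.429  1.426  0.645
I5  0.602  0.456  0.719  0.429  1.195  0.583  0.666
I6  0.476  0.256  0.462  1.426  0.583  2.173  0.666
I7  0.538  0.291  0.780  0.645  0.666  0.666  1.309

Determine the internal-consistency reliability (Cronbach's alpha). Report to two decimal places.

ΣVar(i) = 1.615 + 0.496 + 1.063 + 2.372 + 1.195 + 2.173 + 1.309 = 10.223
Sum of the distinct covariances = 12.150
σ²_total = 10.223 + 2 × 12.150 = 34.523
α = (k/(k−1))·(1 − ΣVar(i)/σ²_total) = (7/6)·(1 − 10.223/34.523) = 0.82

Cronbach's alpha = 0.82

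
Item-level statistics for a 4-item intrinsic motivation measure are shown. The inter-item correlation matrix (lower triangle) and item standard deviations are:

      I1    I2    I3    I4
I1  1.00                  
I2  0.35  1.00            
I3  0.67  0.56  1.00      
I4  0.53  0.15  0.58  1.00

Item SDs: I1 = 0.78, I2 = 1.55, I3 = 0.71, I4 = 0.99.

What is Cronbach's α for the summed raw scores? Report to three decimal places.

Cronbach's α = 0.696

Σσ²ᵢ = 0.78² + 1.55² + 0.71² + 0.99² = 4.4951
Covariances σ_ij = r_ij · s_i · s_j:
  σ(I1,I2) = 0.35 × 0.78 × 1.55 = 0.4231
  σ(I1,I3) = 0.67 × 0.78 × 0.71 = 0.3710
  σ(I1,I4) = 0.53 × 0.78 × 0.99 = 0.4093
  σ(I2,I3) = 0.56 × 1.55 × 0.71 = 0.6163
  σ(I2,I4) = 0.15 × 1.55 × 0.99 = 0.2302
  σ(I3,I4) = 0.58 × 0.71 × 0.99 = 0.4077
σ²_T = Σσ²ᵢ + 2·Σσ_ij = 4.4951 + 2 × 2.4576 = 9.4103
α = (4/3)·(1 − 4.4951/9.4103) = 0.696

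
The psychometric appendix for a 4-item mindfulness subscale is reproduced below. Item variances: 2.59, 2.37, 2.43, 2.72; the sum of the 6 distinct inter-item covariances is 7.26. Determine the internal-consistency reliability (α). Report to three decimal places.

α = 0.786

sum of item variances = 2.59 + 2.37 + 2.43 + 2.72 = 10.11
Sum of distinct covariances = 7.26
Var(T) = sum of item variances + 2·Σcov = 10.11 + 2 × 7.26 = 24.63
α = (4/3)·(1 − 10.11/24.63) = 0.786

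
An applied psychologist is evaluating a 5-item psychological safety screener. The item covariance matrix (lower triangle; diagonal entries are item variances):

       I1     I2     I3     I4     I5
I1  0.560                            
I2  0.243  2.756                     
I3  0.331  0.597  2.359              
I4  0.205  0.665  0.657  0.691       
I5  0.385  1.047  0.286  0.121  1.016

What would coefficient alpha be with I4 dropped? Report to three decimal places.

coefficient alpha = 0.618

Remaining items: I1, I2, I3, I5 (k = 4).
Σσᵢ² = 0.560 + 2.756 + 2.359 + 1.016 = 6.691
σ²_T = 6.691 + 2 × 2.889 = 12.469
α (item deleted) = (4/3)·(1 − 6.691/12.469) = 0.618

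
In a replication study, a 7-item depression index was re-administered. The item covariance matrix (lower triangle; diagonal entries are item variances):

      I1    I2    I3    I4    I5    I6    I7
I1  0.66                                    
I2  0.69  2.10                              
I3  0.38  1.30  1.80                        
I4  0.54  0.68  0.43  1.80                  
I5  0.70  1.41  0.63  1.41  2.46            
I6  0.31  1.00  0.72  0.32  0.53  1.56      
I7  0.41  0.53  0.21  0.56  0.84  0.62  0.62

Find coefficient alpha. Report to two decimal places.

α = 0.84

Σσᵢ² = 0.66 + 2.10 + 1.80 + 1.80 + 2.46 + 1.56 + 0.62 = 11.00
Sum of off-diagonal covariances = 14.22
Var(T) = 11.00 + 2 × 14.22 = 39.44
α = (k/(k−1))·(1 − Σσᵢ²/Var(T)) = (7/6)·(1 − 11.00/39.44) = 0.84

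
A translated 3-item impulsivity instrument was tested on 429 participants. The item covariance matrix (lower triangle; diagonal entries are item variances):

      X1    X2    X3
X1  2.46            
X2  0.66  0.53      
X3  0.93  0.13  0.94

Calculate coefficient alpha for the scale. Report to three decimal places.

sum of item variances = 2.46 + 0.53 + 0.94 = 3.93
Sum of the distinct covariances = 1.72
σ²_total = 3.93 + 2 × 1.72 = 7.37
α = (k/(k−1))·(1 − sum of item variances/σ²_total) = (3/2)·(1 − 3.93/7.37) = 0.700

α = 0.700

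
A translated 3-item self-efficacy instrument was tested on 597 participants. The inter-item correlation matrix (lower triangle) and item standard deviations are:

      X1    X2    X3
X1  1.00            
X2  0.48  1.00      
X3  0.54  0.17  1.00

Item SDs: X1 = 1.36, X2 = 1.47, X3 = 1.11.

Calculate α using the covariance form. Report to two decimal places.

α = 0.66

Σσ²ᵢ = 1.36² + 1.47² + 1.11² = 5.2426
Covariances σ_ij = r_ij · s_i · s_j:
  σ(X1,X2) = 0.48 × 1.36 × 1.47 = 0.9596
  σ(X1,X3) = 0.54 × 1.36 × 1.11 = 0.8152
  σ(X2,X3) = 0.17 × 1.47 × 1.11 = 0.2774
σ²_T = Σσ²ᵢ + 2·Σσ_ij = 5.2426 + 2 × 2.0522 = 9.3470
α = (3/2)·(1 − 5.2426/9.3470) = 0.66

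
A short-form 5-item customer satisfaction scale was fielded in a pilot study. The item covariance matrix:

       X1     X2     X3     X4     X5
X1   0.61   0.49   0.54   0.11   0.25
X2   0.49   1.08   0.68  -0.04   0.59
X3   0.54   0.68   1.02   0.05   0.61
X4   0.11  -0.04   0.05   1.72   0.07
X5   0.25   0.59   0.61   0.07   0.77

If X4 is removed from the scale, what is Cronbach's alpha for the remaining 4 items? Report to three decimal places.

Remaining items: X1, X2, X3, X5 (k = 4).
Σσᵢ² = 0.61 + 1.08 + 1.02 + 0.77 = 3.48
σ²_T = 3.48 + 2 × 3.16 = 9.80
α (item deleted) = (4/3)·(1 − 3.48/9.80) = 0.860

Cronbach's alpha = 0.860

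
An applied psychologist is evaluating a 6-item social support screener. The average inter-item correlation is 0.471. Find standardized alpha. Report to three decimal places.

Standardized α = k·r̄ / (1 + (k−1)·r̄) = 6 × 0.471 / (1 + 5 × 0.471)
  = 2.8260 / 3.3550 = 0.842

α = 0.842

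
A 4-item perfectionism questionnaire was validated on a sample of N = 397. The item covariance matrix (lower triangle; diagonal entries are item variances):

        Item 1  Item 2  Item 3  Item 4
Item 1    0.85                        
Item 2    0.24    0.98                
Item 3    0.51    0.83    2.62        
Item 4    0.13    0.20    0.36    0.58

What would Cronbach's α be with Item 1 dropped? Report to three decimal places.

Remaining items: Item 2, Item 3, Item 4 (k = 3).
Σσ²ᵢ = 0.98 + 2.62 + 0.58 = 4.18
σ²_total = 4.18 + 2 × 1.39 = 6.96
α (item deleted) = (3/2)·(1 − 4.18/6.96) = 0.599

α = 0.599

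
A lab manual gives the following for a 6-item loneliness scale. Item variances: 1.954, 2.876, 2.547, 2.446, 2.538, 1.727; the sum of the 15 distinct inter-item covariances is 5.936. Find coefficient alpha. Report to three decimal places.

α = 0.549

sum of item variances = 1.954 + 2.876 + 2.547 + 2.446 + 2.538 + 1.727 = 14.088
Sum of distinct covariances = 5.936
σ²_total = sum of item variances + 2·Σcov = 14.088 + 2 × 5.936 = 25.960
α = (6/5)·(1 − 14.088/25.960) = 0.549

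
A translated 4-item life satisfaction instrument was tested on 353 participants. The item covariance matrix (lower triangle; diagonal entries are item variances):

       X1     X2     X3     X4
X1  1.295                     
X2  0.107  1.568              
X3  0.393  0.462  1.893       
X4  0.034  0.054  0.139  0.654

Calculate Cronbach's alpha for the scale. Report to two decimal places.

ΣVar(i) = 1.295 + 1.568 + 1.893 + 0.654 = 5.410
Σ_{i<j} σ_ij = 1.189
Var(T) = 5.410 + 2 × 1.189 = 7.788
α = (k/(k−1))·(1 − ΣVar(i)/Var(T)) = (4/3)·(1 − 5.410/7.788) = 0.41

α = 0.41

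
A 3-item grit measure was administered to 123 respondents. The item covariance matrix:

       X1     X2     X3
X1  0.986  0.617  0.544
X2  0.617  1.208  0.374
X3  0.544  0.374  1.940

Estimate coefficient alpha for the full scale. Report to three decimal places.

ΣVar(i) = 0.986 + 1.208 + 1.940 = 4.134
Sum of the distinct covariances = 1.535
σ²_total = 4.134 + 2 × 1.535 = 7.204
α = (k/(k−1))·(1 − ΣVar(i)/σ²_total) = (3/2)·(1 − 4.134/7.204) = 0.639

coefficient alpha = 0.639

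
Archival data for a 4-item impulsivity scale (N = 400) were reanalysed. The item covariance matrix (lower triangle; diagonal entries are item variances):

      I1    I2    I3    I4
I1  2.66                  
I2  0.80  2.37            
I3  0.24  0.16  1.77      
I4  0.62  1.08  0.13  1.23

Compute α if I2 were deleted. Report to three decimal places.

α = 0.389

Remaining items: I1, I3, I4 (k = 3).
sum of item variances = 2.66 + 1.77 + 1.23 = 5.66
σ²_T = 5.66 + 2 × 0.99 = 7.64
α (item deleted) = (3/2)·(1 − 5.66/7.64) = 0.389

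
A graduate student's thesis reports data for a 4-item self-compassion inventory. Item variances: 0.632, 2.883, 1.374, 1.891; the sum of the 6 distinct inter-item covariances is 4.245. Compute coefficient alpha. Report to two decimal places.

sum of item variances = 0.632 + 2.883 + 1.374 + 1.891 = 6.780
Sum of distinct covariances = 4.245
σ²_total = sum of item variances + 2·Σcov = 6.780 + 2 × 4.245 = 15.270
α = (4/3)·(1 − 6.780/15.270) = 0.74

α = 0.74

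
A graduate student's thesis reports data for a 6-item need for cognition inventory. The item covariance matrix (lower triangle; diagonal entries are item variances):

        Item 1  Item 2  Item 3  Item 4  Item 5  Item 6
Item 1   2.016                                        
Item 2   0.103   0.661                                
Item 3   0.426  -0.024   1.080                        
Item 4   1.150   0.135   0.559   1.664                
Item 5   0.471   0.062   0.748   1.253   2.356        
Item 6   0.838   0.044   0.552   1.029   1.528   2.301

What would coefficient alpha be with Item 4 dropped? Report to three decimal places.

Remaining items: Item 1, Item 2, Item 3, Item 5, Item 6 (k = 5).
ΣVar(i) = 2.016 + 0.661 + 1.080 + 2.356 + 2.301 = 8.414
Var(T) = 8.414 + 2 × 4.748 = 17.910
α (item deleted) = (5/4)·(1 − 8.414/17.910) = 0.663

coefficient alpha = 0.663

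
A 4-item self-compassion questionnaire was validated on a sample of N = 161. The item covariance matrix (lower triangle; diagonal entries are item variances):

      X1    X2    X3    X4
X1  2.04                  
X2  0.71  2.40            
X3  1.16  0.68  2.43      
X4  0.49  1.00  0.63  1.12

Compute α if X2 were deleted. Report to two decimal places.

α = 0.67

Remaining items: X1, X3, X4 (k = 3).
Σσᵢ² = 2.04 + 2.43 + 1.12 = 5.59
σ²_T = 5.59 + 2 × 2.28 = 10.15
α (item deleted) = (3/2)·(1 − 5.59/10.15) = 0.67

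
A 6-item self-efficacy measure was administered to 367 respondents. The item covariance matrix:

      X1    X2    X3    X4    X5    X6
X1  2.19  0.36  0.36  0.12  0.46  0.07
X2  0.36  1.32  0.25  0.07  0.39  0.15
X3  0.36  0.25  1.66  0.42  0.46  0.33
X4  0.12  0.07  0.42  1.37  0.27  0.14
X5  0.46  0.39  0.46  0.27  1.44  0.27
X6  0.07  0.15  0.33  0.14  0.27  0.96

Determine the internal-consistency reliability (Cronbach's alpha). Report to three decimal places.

α = 0.576

Σσ²ᵢ = 2.19 + 1.32 + 1.66 + 1.37 + 1.44 + 0.96 = 8.94
Sum of the distinct covariances = 4.12
Var(T) = 8.94 + 2 × 4.12 = 17.18
α = (k/(k−1))·(1 − Σσ²ᵢ/Var(T)) = (6/5)·(1 − 8.94/17.18) = 0.576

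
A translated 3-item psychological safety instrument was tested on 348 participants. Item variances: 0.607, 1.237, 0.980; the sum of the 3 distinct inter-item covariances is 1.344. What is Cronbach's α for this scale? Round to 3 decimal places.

ΣVar(i) = 0.607 + 1.237 + 0.980 = 2.824
Sum of distinct covariances = 1.344
Var(T) = ΣVar(i) + 2·Σcov = 2.824 + 2 × 1.344 = 5.512
α = (3/2)·(1 − 2.824/5.512) = 0.731

α = 0.731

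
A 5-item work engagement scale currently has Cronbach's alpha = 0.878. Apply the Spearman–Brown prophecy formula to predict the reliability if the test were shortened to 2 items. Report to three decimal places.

predicted reliability = 0.742

Length factor m = 2/5 = 0.4000
α' = m·α / (1 − (1−m)·α)
   = 2/5 × 0.878 / (1 − (1 − 2/5) × 0.878)
   = 0.3512 / 0.4732 = 0.742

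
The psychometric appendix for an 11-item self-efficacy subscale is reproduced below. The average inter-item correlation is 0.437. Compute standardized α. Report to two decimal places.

Standardized α = k·r̄ / (1 + (k−1)·r̄) = 11 × 0.437 / (1 + 10 × 0.437)
  = 4.8070 / 5.3700 = 0.90

standardized α = 0.90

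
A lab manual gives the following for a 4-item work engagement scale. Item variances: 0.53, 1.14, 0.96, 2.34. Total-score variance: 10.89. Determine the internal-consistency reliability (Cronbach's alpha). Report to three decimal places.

Σσᵢ² = 0.53 + 1.14 + 0.96 + 2.34 = 4.97
α = (k/(k−1))·(1 − Σσᵢ²/total variance) = (4/3)·(1 − 4.97/10.89) = 0.725

Cronbach's alpha = 0.725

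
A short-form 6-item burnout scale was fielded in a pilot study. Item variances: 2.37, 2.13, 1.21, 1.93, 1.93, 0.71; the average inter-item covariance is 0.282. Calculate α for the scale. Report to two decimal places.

α = 0.54

sum of item variances = 2.37 + 2.13 + 1.21 + 1.93 + 1.93 + 0.71 = 10.28
Sum of the 15 distinct covariances = 15 × 0.282 = 4.230
σ²_total = sum of item variances + 2·Σcov = 10.28 + 2 × 4.230 = 18.740
α = (6/5)·(1 − 10.28/18.740) = 0.54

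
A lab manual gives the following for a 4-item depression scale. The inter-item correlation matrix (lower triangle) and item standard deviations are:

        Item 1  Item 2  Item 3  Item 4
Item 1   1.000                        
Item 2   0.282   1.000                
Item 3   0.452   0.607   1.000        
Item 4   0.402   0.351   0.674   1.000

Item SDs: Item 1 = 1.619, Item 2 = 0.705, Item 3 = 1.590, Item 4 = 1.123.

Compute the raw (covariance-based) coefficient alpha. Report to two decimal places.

Σσ²ᵢ = 1.619² + 0.705² + 1.590² + 1.123² = 6.9074
Covariances σ_ij = r_ij · s_i · s_j:
  σ(Item 1,Item 2) = 0.282 × 1.619 × 0.705 = 0.3219
  σ(Item 1,Item 3) = 0.452 × 1.619 × 1.590 = 1.1635
  σ(Item 1,Item 4) = 0.402 × 1.619 × 1.123 = 0.7309
  σ(Item 2,Item 3) = 0.607 × 0.705 × 1.590 = 0.6804
  σ(Item 2,Item 4) = 0.351 × 0.705 × 1.123 = 0.2779
  σ(Item 3,Item 4) = 0.674 × 1.590 × 1.123 = 1.2035
σ²_T = Σσ²ᵢ + 2·Σσ_ij = 6.9074 + 2 × 4.3781 = 15.6636
α = (4/3)·(1 − 6.9074/15.6636) = 0.75

α = 0.75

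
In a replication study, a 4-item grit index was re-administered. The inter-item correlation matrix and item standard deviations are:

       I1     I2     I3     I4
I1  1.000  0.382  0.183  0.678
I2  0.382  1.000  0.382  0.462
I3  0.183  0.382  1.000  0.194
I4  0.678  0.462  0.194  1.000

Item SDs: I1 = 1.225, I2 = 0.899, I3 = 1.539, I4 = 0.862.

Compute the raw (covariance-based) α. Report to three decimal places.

α = 0.656

Σσ²ᵢ = 1.225² + 0.899² + 1.539² + 0.862² = 5.4204
Covariances σ_ij = r_ij · s_i · s_j:
  σ(I1,I2) = 0.382 × 1.225 × 0.899 = 0.4207
  σ(I1,I3) = 0.183 × 1.225 × 1.539 = 0.3450
  σ(I1,I4) = 0.678 × 1.225 × 0.862 = 0.7159
  σ(I2,I3) = 0.382 × 0.899 × 1.539 = 0.5285
  σ(I2,I4) = 0.462 × 0.899 × 0.862 = 0.3580
  σ(I3,I4) = 0.194 × 1.539 × 0.862 = 0.2574
σ²_T = Σσ²ᵢ + 2·Σσ_ij = 5.4204 + 2 × 2.6255 = 10.6714
α = (4/3)·(1 − 5.4204/10.6714) = 0.656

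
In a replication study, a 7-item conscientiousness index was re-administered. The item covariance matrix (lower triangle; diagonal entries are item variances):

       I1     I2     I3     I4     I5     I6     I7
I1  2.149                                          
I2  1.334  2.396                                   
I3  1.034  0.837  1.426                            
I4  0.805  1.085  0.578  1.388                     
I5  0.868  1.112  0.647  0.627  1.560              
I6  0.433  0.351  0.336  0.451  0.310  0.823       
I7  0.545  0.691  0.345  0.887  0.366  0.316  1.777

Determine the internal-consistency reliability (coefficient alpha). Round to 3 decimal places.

coefficient alpha = 0.826

Σσ²ᵢ = 2.149 + 2.396 + 1.426 + 1.388 + 1.560 + 0.823 + 1.777 = 11.519
Sum of off-diagonal covariances = 13.958
total variance = 11.519 + 2 × 13.958 = 39.435
α = (k/(k−1))·(1 − Σσ²ᵢ/total variance) = (7/6)·(1 − 11.519/39.435) = 0.826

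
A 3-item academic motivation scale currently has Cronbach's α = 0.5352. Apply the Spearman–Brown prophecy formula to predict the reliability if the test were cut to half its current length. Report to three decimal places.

predicted reliability = 0.365

Length factor m = 1/2
α' = m·α / (1 − (1−m)·α)
   = 1/2 × 0.5352 / (1 − (1 − 1/2) × 0.5352)
   = 0.2676 / 0.7324 = 0.365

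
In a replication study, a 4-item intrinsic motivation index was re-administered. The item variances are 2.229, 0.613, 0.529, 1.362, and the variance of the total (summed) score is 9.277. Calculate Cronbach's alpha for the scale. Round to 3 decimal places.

α = 0.653

sum of item variances = 2.229 + 0.613 + 0.529 + 1.362 = 4.733
α = (k/(k−1))·(1 − sum of item variances/σ²_T) = (4/3)·(1 − 4.733/9.277) = 0.653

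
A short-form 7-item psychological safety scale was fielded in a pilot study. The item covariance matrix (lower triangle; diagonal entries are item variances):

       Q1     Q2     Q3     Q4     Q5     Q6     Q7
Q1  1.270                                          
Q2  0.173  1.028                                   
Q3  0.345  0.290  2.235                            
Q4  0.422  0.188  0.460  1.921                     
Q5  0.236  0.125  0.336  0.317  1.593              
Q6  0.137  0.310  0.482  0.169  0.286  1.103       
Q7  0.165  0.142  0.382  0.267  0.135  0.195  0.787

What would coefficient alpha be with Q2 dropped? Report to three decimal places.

Remaining items: Q1, Q3, Q4, Q5, Q6, Q7 (k = 6).
ΣVar(i) = 1.270 + 2.235 + 1.921 + 1.593 + 1.103 + 0.787 = 8.909
σ²_total = 8.909 + 2 × 4.334 = 17.577
α (item deleted) = (6/5)·(1 − 8.909/17.577) = 0.592

α = 0.592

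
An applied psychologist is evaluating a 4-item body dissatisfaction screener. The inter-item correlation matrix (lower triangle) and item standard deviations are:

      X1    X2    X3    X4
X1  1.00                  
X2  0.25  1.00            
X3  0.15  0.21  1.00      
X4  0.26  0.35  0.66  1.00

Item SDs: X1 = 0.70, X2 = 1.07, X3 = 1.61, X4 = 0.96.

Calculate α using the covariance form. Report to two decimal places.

α = 0.63

Σσ²ᵢ = 0.70² + 1.07² + 1.61² + 0.96² = 5.1486
Covariances σ_ij = r_ij · s_i · s_j:
  σ(X1,X2) = 0.25 × 0.70 × 1.07 = 0.1872
  σ(X1,X3) = 0.15 × 0.70 × 1.61 = 0.1691
  σ(X1,X4) = 0.26 × 0.70 × 0.96 = 0.1747
  σ(X2,X3) = 0.21 × 1.07 × 1.61 = 0.3618
  σ(X2,X4) = 0.35 × 1.07 × 0.96 = 0.3595
  σ(X3,X4) = 0.66 × 1.61 × 0.96 = 1.0201
σ²_T = Σσ²ᵢ + 2·Σσ_ij = 5.1486 + 2 × 2.2724 = 9.6934
α = (4/3)·(1 − 5.1486/9.6934) = 0.63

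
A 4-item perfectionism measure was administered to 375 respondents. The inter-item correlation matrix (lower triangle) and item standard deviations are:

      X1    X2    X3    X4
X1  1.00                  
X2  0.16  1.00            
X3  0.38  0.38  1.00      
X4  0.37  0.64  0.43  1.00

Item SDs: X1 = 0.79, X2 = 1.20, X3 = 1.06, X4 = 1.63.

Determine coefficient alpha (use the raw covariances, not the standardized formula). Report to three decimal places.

Σσ²ᵢ = 0.79² + 1.20² + 1.06² + 1.63² = 5.8446
Covariances σ_ij = r_ij · s_i · s_j:
  σ(X1,X2) = 0.16 × 0.79 × 1.20 = 0.1517
  σ(X1,X3) = 0.38 × 0.79 × 1.06 = 0.3182
  σ(X1,X4) = 0.37 × 0.79 × 1.63 = 0.4764
  σ(X2,X3) = 0.38 × 1.20 × 1.06 = 0.4834
  σ(X2,X4) = 0.64 × 1.20 × 1.63 = 1.2518
  σ(X3,X4) = 0.43 × 1.06 × 1.63 = 0.7430
σ²_T = Σσ²ᵢ + 2·Σσ_ij = 5.8446 + 2 × 3.4245 = 12.6936
α = (4/3)·(1 − 5.8446/12.6936) = 0.719

α = 0.719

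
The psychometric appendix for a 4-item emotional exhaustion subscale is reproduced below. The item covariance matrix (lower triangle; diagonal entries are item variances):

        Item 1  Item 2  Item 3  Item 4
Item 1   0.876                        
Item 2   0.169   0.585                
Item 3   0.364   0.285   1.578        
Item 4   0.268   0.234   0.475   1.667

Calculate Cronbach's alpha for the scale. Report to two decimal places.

Σσ²ᵢ = 0.876 + 0.585 + 1.578 + 1.667 = 4.706
Sum of the distinct covariances = 1.795
σ²_T = 4.706 + 2 × 1.795 = 8.296
α = (k/(k−1))·(1 − Σσ²ᵢ/σ²_T) = (4/3)·(1 − 4.706/8.296) = 0.58

Cronbach's alpha = 0.58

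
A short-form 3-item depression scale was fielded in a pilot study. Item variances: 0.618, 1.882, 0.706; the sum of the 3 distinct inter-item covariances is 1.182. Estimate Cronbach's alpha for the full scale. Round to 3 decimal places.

Cronbach's alpha = 0.637

Σσ²ᵢ = 0.618 + 1.882 + 0.706 = 3.206
Sum of distinct covariances = 1.182
σ²_T = Σσ²ᵢ + 2·Σcov = 3.206 + 2 × 1.182 = 5.570
α = (3/2)·(1 − 3.206/5.570) = 0.637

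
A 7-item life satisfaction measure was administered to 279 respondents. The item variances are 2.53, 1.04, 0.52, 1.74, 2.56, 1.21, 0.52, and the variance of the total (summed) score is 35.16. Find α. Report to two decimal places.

ΣVar(i) = 2.53 + 1.04 + 0.52 + 1.74 + 2.56 + 1.21 + 0.52 = 10.12
α = (k/(k−1))·(1 − ΣVar(i)/σ²_total) = (7/6)·(1 − 10.12/35.16) = 0.83

α = 0.83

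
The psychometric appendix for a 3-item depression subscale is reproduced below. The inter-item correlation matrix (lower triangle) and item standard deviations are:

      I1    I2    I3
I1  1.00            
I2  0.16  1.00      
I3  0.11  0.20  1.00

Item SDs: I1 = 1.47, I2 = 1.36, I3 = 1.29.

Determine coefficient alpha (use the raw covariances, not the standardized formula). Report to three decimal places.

coefficient alpha = 0.355

Σσ²ᵢ = 1.47² + 1.36² + 1.29² = 5.6746
Covariances σ_ij = r_ij · s_i · s_j:
  σ(I1,I2) = 0.16 × 1.47 × 1.36 = 0.3199
  σ(I1,I3) = 0.11 × 1.47 × 1.29 = 0.2086
  σ(I2,I3) = 0.20 × 1.36 × 1.29 = 0.3509
σ²_T = Σσ²ᵢ + 2·Σσ_ij = 5.6746 + 2 × 0.8794 = 7.4334
α = (3/2)·(1 − 5.6746/7.4334) = 0.355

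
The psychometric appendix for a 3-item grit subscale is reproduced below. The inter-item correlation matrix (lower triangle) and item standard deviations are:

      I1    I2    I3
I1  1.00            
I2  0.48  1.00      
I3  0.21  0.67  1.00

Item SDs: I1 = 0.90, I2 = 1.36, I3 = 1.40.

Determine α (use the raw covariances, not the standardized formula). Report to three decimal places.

Σσ²ᵢ = 0.90² + 1.36² + 1.40² = 4.6196
Covariances σ_ij = r_ij · s_i · s_j:
  σ(I1,I2) = 0.48 × 0.90 × 1.36 = 0.5875
  σ(I1,I3) = 0.21 × 0.90 × 1.40 = 0.2646
  σ(I2,I3) = 0.67 × 1.36 × 1.40 = 1.2757
σ²_T = Σσ²ᵢ + 2·Σσ_ij = 4.6196 + 2 × 2.1278 = 8.8752
α = (3/2)·(1 − 4.6196/8.8752) = 0.719

α = 0.719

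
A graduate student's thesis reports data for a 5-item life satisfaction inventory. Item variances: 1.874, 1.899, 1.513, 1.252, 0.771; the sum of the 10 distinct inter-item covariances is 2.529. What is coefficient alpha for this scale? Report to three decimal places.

sum of item variances = 1.874 + 1.899 + 1.513 + 1.252 + 0.771 = 7.309
Sum of distinct covariances = 2.529
total variance = sum of item variances + 2·Σcov = 7.309 + 2 × 2.529 = 12.367
α = (5/4)·(1 − 7.309/12.367) = 0.511

α = 0.511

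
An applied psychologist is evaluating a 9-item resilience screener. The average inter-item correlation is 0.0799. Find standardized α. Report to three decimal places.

α = 0.439

Standardized α = k·r̄ / (1 + (k−1)·r̄) = 9 × 0.0799 / (1 + 8 × 0.0799)
  = 0.7191 / 1.6392 = 0.439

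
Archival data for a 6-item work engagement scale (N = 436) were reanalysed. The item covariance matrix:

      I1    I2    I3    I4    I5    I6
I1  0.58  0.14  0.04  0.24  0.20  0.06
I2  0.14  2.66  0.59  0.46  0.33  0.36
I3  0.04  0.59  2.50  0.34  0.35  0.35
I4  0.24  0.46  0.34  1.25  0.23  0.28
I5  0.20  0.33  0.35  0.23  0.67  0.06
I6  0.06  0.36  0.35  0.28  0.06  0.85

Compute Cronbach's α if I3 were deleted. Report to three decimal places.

Remaining items: I1, I2, I4, I5, I6 (k = 5).
ΣVar(i) = 0.58 + 2.66 + 1.25 + 0.67 + 0.85 = 6.01
total variance = 6.01 + 2 × 2.36 = 10.73
α (item deleted) = (5/4)·(1 − 6.01/10.73) = 0.550

α = 0.550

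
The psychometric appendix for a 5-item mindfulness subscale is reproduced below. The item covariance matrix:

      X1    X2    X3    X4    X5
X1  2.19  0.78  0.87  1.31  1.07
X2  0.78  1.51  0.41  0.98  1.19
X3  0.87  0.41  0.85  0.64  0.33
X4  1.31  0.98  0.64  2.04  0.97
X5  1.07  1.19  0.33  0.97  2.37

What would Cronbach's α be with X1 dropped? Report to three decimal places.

Remaining items: X2, X3, X4, X5 (k = 4).
sum of item variances = 1.51 + 0.85 + 2.04 + 2.37 = 6.77
total variance = 6.77 + 2 × 4.52 = 15.81
α (item deleted) = (4/3)·(1 − 6.77/15.81) = 0.762

α = 0.762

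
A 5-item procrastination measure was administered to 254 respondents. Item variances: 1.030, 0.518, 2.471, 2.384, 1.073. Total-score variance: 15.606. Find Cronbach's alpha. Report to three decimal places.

α = 0.651

Σσᵢ² = 1.030 + 0.518 + 2.471 + 2.384 + 1.073 = 7.476
α = (k/(k−1))·(1 − Σσᵢ²/σ²_T) = (5/4)·(1 − 7.476/15.606) = 0.651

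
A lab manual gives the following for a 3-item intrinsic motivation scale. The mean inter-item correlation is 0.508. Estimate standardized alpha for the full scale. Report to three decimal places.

α = 0.756

Standardized α = k·r̄ / (1 + (k−1)·r̄) = 3 × 0.508 / (1 + 2 × 0.508)
  = 1.5240 / 2.0160 = 0.756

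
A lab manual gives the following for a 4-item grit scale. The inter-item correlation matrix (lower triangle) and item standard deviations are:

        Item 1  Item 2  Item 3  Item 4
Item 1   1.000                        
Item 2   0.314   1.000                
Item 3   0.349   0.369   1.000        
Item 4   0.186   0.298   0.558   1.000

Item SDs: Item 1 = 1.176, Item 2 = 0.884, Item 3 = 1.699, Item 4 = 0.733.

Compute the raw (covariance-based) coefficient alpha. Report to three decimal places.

α = 0.646

Σσ²ᵢ = 1.176² + 0.884² + 1.699² + 0.733² = 5.5883
Covariances σ_ij = r_ij · s_i · s_j:
  σ(Item 1,Item 2) = 0.314 × 1.176 × 0.884 = 0.3264
  σ(Item 1,Item 3) = 0.349 × 1.176 × 1.699 = 0.6973
  σ(Item 1,Item 4) = 0.186 × 1.176 × 0.733 = 0.1603
  σ(Item 2,Item 3) = 0.369 × 0.884 × 1.699 = 0.5542
  σ(Item 2,Item 4) = 0.298 × 0.884 × 0.733 = 0.1931
  σ(Item 3,Item 4) = 0.558 × 1.699 × 0.733 = 0.6949
σ²_T = Σσ²ᵢ + 2·Σσ_ij = 5.5883 + 2 × 2.6262 = 10.8407
α = (4/3)·(1 − 5.5883/10.8407) = 0.646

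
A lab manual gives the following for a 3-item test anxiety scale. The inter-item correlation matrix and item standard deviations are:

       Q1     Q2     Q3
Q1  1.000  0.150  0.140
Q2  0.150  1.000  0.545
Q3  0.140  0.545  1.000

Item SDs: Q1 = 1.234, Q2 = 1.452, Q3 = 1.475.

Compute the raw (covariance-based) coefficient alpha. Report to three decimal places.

α = 0.552

Σσ²ᵢ = 1.234² + 1.452² + 1.475² = 5.8067
Covariances σ_ij = r_ij · s_i · s_j:
  σ(Q1,Q2) = 0.150 × 1.234 × 1.452 = 0.2688
  σ(Q1,Q3) = 0.140 × 1.234 × 1.475 = 0.2548
  σ(Q2,Q3) = 0.545 × 1.452 × 1.475 = 1.1672
σ²_T = Σσ²ᵢ + 2·Σσ_ij = 5.8067 + 2 × 1.6908 = 9.1883
α = (3/2)·(1 − 5.8067/9.1883) = 0.552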